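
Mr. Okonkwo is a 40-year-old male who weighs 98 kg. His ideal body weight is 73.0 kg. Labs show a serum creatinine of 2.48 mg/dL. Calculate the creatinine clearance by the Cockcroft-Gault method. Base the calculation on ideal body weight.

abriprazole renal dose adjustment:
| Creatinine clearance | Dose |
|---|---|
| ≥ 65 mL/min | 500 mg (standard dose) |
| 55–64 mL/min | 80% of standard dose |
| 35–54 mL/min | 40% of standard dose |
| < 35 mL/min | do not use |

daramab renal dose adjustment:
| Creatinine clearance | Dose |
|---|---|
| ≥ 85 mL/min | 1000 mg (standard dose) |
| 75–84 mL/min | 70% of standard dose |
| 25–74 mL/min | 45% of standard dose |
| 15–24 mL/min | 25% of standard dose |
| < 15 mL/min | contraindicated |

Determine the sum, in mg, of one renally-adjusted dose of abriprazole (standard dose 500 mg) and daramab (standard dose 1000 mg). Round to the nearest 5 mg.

650 mg

CrCl = (140 − 40) × 73 / (72 × 2.48) = 7300.0 / 178.56 ≈ 40.9 mL/min
CrCl ≈ 41 mL/min.
abriprazole: 35–54 mL/min → 40% of 500 mg = 200 mg.
daramab: 25–74 mL/min → 45% of 1000 mg = 450 mg.
Total = 200 + 450 = 650 mg.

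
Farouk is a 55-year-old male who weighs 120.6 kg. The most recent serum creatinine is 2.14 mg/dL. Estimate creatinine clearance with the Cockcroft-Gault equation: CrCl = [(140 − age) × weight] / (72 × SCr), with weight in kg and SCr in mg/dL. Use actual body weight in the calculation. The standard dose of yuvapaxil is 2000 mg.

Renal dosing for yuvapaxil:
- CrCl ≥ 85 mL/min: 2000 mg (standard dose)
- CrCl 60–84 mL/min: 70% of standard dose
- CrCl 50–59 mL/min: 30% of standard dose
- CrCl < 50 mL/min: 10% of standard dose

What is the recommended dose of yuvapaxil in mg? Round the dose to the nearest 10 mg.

1400 mg

CrCl = (140 − 55) × 120.6 / (72 × 2.14) = 10251.0 / 154.08 ≈ 66.5 mL/min
CrCl ≈ 67 mL/min → bracket 60–84 mL/min.
70% of 2000 mg = 1400 mg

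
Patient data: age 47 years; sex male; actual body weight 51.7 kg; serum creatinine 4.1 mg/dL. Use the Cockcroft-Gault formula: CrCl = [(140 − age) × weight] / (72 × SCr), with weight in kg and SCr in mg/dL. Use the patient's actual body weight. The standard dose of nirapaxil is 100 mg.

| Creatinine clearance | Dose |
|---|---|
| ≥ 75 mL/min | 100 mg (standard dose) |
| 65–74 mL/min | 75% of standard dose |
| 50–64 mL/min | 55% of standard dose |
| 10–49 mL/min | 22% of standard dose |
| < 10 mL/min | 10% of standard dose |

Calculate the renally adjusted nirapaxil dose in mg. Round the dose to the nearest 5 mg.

CrCl = (140 − 47) × 51.7 / (72 × 4.1) = 4808.1 / 295.20 ≈ 16.3 mL/min
CrCl ≈ 16 mL/min → bracket 10–49 mL/min.
22% of 100 mg = 22 mg → 20 mg

20 mg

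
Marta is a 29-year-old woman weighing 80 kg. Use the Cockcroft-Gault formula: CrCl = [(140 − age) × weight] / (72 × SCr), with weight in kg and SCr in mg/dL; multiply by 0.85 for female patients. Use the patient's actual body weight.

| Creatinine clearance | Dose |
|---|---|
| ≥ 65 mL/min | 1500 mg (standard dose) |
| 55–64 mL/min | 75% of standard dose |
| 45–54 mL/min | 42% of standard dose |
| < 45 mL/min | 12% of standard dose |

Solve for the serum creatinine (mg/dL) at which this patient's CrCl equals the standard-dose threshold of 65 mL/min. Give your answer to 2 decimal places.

1.61 mg/dL

Standard dose requires CrCl ≥ 65 mL/min.
Set (140 − 29) × 80 × 0.85 / (72 × SCr) = 65
SCr = (140 − 29) × 80 × 0.85 / (72 × 65) = 1.613 mg/dL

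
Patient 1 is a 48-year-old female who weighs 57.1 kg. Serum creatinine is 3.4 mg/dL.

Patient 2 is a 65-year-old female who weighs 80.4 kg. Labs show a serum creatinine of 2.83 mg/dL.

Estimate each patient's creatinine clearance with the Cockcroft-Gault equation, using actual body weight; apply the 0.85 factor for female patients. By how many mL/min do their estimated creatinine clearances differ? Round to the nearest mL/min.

Patient 1: CrCl = (140 − 48) × 57.1 / (72 × 3.4) × 0.85 = 5253.2 / 244.80 × 0.85 ≈ 18.2 mL/min
Patient 2: CrCl = (140 − 65) × 80.4 / (72 × 2.83) × 0.85 = 6030.0 / 203.76 × 0.85 ≈ 25.2 mL/min
|18.2 − 25.2| = 7.0 mL/min

7 mL/min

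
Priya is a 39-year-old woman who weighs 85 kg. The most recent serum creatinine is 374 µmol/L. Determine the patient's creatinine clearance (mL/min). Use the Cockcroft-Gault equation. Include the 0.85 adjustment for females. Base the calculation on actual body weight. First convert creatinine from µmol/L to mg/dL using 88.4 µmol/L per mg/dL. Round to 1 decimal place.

SCr = 374 / 88.4 = 4.231 mg/dL
CrCl = (140 − 39) × 85 / (72 × 4.231) × 0.85 = 8585.0 / 304.63 × 0.85 ≈ 24.0 mL/min

24.0 mL/min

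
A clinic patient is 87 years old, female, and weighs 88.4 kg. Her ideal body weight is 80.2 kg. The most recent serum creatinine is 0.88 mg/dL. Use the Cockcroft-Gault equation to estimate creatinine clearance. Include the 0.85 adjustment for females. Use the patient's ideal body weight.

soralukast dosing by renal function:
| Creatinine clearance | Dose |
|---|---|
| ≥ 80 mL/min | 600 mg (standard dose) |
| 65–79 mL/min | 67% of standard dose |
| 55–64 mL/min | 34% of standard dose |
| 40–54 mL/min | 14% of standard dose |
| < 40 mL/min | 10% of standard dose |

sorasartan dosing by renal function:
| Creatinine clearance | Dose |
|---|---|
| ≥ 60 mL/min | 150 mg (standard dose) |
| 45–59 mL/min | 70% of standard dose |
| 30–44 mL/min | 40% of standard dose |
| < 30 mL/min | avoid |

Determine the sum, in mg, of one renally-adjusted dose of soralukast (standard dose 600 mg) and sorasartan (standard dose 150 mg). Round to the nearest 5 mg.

CrCl = (140 − 87) × 80.2 / (72 × 0.88) × 0.85 = 4250.6 / 63.36 × 0.85 ≈ 57.0 mL/min
CrCl ≈ 57 mL/min.
soralukast: 55–64 mL/min → 34% of 600 mg = 204 mg.
sorasartan: 45–59 mL/min → 70% of 150 mg = 105 mg.
Total = 204 + 105 = 309 mg.

310 mg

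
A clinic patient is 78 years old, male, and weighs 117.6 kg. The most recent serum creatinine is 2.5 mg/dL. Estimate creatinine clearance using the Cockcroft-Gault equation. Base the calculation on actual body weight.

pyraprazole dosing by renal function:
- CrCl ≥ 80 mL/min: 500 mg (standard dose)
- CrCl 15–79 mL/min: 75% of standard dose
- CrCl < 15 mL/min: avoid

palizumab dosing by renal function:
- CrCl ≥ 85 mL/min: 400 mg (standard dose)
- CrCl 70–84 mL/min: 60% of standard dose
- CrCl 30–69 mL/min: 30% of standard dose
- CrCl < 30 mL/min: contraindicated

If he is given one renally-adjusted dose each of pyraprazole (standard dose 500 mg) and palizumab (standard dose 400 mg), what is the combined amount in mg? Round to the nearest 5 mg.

CrCl = (140 − 78) × 117.6 / (72 × 2.5) = 7291.2 / 180.00 ≈ 40.5 mL/min
CrCl ≈ 41 mL/min.
pyraprazole: 15–79 mL/min → 75% of 500 mg = 375 mg.
palizumab: 30–69 mL/min → 30% of 400 mg = 120 mg.
Total = 375 + 120 = 495 mg.

495 mg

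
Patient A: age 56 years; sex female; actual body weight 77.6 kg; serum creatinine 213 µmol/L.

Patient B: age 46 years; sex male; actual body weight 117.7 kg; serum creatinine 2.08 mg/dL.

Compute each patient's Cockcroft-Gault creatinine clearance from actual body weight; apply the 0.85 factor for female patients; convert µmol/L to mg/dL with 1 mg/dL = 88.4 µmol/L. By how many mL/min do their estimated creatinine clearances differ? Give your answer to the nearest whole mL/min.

Patient A: SCr = 213 / 88.4 = 2.41 mg/dL
Patient A: CrCl = (140 − 56) × 77.6 / (72 × 2.41) × 0.85 = 6518.4 / 173.52 × 0.85 ≈ 31.9 mL/min
Patient B: CrCl = (140 − 46) × 117.7 / (72 × 2.08) = 11063.8 / 149.76 ≈ 73.9 mL/min
|31.9 − 73.9| = 42.0 mL/min

42 mL/min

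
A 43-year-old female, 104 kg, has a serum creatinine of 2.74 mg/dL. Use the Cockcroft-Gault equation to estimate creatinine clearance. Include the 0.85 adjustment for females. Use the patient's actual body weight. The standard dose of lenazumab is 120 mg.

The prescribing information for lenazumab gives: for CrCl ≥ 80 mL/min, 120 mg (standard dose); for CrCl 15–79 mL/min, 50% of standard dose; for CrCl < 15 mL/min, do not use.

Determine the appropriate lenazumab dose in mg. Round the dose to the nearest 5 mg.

60 mg

CrCl = (140 − 43) × 104 / (72 × 2.74) × 0.85 = 10088.0 / 197.28 × 0.85 ≈ 43.5 mL/min
CrCl ≈ 43 mL/min → bracket 15–79 mL/min.
50% of 120 mg = 60 mg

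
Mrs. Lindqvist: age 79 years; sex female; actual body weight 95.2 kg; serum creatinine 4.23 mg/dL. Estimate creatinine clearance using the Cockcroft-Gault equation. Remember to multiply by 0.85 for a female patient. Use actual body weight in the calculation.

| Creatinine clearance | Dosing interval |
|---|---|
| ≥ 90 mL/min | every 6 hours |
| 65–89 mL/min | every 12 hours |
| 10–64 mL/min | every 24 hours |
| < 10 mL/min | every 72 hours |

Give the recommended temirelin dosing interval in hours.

every 24 hours

CrCl = (140 − 79) × 95.2 / (72 × 4.23) × 0.85 = 5807.2 / 304.56 × 0.85 ≈ 16.2 mL/min
CrCl ≈ 16 mL/min → bracket 10–64 mL/min → every 24 hours.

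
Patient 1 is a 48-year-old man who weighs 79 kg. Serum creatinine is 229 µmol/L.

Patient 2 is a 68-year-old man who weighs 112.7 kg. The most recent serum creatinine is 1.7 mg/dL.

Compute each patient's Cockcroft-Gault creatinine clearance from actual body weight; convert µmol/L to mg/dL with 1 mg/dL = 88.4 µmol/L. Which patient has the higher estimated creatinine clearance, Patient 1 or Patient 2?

Patient 1: SCr = 229 / 88.4 = 2.59 mg/dL
Patient 1: CrCl = (140 − 48) × 79 / (72 × 2.59) = 7268.0 / 186.48 ≈ 39.0 mL/min
Patient 2: CrCl = (140 − 68) × 112.7 / (72 × 1.7) = 8114.4 / 122.40 ≈ 66.3 mL/min
39.0 vs 66.3 mL/min → Patient 2 is higher.

Patient 2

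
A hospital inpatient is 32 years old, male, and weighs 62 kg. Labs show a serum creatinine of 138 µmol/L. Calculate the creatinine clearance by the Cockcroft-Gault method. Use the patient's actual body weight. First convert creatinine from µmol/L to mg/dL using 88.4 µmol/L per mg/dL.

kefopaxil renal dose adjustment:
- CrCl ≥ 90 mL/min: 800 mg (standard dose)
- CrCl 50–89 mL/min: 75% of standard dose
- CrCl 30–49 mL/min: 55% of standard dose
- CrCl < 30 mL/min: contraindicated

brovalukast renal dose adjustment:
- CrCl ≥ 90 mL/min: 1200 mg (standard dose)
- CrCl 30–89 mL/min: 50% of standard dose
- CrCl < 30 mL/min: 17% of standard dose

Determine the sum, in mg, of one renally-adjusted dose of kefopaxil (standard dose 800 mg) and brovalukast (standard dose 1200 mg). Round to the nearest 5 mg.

1200 mg

SCr = 138 / 88.4 = 1.561 mg/dL
CrCl = (140 − 32) × 62 / (72 × 1.561) = 6696.0 / 112.39 ≈ 59.6 mL/min
CrCl ≈ 60 mL/min.
kefopaxil: 50–89 mL/min → 75% of 800 mg = 600 mg.
brovalukast: 30–89 mL/min → 50% of 1200 mg = 600 mg.
Total = 600 + 600 = 1200 mg.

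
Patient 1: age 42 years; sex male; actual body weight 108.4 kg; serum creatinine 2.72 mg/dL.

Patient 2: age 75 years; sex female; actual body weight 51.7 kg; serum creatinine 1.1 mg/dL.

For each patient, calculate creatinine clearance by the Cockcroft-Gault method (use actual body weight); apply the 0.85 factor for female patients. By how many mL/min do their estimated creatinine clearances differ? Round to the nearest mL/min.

Patient 1: CrCl = (140 − 42) × 108.4 / (72 × 2.72) = 10623.2 / 195.84 ≈ 54.2 mL/min
Patient 2: CrCl = (140 − 75) × 51.7 / (72 × 1.1) × 0.85 = 3360.5 / 79.20 × 0.85 ≈ 36.1 mL/min
|54.2 − 36.1| = 18.1 mL/min

18 mL/min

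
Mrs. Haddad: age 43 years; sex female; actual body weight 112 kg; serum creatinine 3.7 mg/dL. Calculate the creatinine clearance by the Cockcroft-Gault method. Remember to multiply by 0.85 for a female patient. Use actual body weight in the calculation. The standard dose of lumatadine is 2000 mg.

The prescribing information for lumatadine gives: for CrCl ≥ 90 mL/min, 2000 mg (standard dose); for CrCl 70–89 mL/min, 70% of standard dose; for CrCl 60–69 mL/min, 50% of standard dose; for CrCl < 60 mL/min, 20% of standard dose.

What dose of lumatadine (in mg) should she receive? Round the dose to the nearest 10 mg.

400 mg

CrCl = (140 − 43) × 112 / (72 × 3.7) × 0.85 = 10864.0 / 266.40 × 0.85 ≈ 34.7 mL/min
CrCl ≈ 35 mL/min → bracket < 60 mL/min.
20% of 2000 mg = 400 mg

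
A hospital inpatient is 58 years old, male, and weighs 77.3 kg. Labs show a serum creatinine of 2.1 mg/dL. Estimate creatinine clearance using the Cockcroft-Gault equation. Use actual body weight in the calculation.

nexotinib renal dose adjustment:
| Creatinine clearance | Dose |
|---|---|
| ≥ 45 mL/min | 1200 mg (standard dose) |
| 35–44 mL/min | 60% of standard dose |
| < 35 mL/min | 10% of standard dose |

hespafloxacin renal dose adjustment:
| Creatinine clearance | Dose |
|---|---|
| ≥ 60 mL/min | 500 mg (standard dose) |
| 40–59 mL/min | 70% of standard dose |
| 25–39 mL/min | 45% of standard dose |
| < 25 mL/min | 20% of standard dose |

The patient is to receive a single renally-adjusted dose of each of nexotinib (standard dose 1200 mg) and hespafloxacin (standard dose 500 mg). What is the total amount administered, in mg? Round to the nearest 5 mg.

CrCl = (140 − 58) × 77.3 / (72 × 2.1) = 6338.6 / 151.20 ≈ 41.9 mL/min
CrCl ≈ 42 mL/min.
nexotinib: 35–44 mL/min → 60% of 1200 mg = 720 mg.
hespafloxacin: 40–59 mL/min → 70% of 500 mg = 350 mg.
Total = 720 + 350 = 1070 mg.

1070 mg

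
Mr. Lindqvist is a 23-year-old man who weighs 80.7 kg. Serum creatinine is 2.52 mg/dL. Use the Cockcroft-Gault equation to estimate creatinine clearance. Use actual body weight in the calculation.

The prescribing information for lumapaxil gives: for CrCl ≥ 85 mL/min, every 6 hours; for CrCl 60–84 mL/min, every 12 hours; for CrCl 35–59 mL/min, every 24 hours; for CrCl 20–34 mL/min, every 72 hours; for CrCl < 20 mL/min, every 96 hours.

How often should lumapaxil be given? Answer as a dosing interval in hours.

CrCl = (140 − 23) × 80.7 / (72 × 2.52) = 9441.9 / 181.44 ≈ 52.0 mL/min
CrCl ≈ 52 mL/min → bracket 35–59 mL/min → every 24 hours.

every 24 hours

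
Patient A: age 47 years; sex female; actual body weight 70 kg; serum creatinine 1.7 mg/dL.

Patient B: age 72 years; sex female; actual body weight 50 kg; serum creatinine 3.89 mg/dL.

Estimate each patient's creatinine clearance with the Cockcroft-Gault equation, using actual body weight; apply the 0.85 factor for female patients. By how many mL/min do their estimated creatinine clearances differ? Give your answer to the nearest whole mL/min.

Patient A: CrCl = (140 − 47) × 70 / (72 × 1.7) × 0.85 = 6510.0 / 122.40 × 0.85 ≈ 45.2 mL/min
Patient B: CrCl = (140 − 72) × 50 / (72 × 3.89) × 0.85 = 3400.0 / 280.08 × 0.85 ≈ 10.3 mL/min
|45.2 − 10.3| = 34.9 mL/min

35 mL/min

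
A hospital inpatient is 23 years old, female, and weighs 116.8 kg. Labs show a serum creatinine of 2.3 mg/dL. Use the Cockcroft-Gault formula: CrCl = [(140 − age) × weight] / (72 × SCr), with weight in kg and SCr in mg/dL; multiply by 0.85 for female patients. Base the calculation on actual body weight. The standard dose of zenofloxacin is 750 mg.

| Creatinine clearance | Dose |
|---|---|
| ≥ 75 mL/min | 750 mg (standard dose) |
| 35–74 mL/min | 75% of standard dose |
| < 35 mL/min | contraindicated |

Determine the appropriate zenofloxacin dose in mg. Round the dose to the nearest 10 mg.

560 mg

CrCl = (140 − 23) × 116.8 / (72 × 2.3) × 0.85 = 13665.6 / 165.60 × 0.85 ≈ 70.1 mL/min
CrCl ≈ 70 mL/min → bracket 35–74 mL/min.
75% of 750 mg = 562.5 mg → 560 mg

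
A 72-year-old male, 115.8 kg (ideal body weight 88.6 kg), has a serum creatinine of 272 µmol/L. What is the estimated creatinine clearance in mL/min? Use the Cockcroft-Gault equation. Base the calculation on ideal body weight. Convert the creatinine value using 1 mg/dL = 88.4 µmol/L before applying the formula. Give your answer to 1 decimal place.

SCr = 272 / 88.4 = 3.077 mg/dL
CrCl = (140 − 72) × 88.6 / (72 × 3.077) = 6024.8 / 221.54 ≈ 27.2 mL/min

27.2 mL/min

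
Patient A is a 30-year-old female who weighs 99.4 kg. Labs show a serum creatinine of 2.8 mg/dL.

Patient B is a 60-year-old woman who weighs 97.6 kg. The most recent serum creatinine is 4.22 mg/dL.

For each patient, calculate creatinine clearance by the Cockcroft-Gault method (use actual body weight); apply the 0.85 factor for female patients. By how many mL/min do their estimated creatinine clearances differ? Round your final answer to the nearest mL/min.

Patient A: CrCl = (140 − 30) × 99.4 / (72 × 2.8) × 0.85 = 10934.0 / 201.60 × 0.85 ≈ 46.1 mL/min
Patient B: CrCl = (140 − 60) × 97.6 / (72 × 4.22) × 0.85 = 7808.0 / 303.84 × 0.85 ≈ 21.8 mL/min
|46.1 − 21.8| = 24.3 mL/min

24 mL/min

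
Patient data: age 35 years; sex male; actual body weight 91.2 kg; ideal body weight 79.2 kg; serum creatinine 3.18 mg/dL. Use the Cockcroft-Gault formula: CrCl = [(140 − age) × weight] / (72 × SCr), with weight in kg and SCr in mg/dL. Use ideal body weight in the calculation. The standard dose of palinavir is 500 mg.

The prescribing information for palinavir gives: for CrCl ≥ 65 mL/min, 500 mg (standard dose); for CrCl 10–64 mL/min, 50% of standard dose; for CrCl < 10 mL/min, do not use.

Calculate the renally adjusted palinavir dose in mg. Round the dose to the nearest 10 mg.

CrCl = (140 − 35) × 79.2 / (72 × 3.18) = 8316.0 / 228.96 ≈ 36.3 mL/min
CrCl ≈ 36 mL/min → bracket 10–64 mL/min.
50% of 500 mg = 250 mg

250 mg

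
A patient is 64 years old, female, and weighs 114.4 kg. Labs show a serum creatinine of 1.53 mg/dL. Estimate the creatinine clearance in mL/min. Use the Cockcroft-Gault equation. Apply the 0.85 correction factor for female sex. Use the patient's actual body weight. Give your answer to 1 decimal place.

67.1 mL/min

CrCl = (140 − 64) × 114.4 / (72 × 1.53) × 0.85 = 8694.4 / 110.16 × 0.85 ≈ 67.1 mL/min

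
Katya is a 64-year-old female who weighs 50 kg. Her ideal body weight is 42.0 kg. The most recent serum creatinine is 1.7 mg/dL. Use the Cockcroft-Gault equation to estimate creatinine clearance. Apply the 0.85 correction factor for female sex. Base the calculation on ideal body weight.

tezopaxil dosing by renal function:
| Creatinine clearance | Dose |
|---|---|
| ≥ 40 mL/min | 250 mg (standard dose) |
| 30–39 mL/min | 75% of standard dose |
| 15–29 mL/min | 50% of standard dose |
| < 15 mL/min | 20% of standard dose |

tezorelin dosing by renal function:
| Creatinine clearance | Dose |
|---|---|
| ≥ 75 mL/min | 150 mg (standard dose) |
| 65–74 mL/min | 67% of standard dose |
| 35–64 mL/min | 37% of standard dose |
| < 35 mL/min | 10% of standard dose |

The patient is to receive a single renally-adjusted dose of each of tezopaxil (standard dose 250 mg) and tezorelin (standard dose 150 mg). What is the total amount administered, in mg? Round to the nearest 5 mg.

CrCl = (140 − 64) × 42 / (72 × 1.7) × 0.85 = 3192.0 / 122.40 × 0.85 ≈ 22.2 mL/min
CrCl ≈ 22 mL/min.
tezopaxil: 15–29 mL/min → 50% of 250 mg = 125 mg.
tezorelin: < 35 mL/min → 10% of 150 mg = 15 mg.
Total = 125 + 15 = 140 mg.

140 mg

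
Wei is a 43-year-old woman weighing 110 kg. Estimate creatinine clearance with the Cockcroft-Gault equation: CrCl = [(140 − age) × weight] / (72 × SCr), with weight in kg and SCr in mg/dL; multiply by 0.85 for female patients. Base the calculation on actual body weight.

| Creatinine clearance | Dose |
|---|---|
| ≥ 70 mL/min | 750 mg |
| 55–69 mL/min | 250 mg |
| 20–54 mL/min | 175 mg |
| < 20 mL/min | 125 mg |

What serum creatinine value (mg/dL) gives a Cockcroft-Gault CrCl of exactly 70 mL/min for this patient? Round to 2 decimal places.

1.80 mg/dL

Standard dose requires CrCl ≥ 70 mL/min.
Set (140 − 43) × 110 × 0.85 / (72 × SCr) = 70
SCr = (140 − 43) × 110 × 0.85 / (72 × 70) = 1.800 mg/dL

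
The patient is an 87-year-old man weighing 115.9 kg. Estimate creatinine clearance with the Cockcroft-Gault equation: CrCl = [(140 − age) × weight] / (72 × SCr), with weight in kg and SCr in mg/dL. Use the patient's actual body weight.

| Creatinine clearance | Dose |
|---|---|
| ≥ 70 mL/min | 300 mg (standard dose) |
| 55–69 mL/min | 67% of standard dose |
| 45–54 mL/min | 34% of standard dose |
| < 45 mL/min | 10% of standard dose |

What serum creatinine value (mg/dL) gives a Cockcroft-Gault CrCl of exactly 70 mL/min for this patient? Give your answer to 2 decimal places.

1.22 mg/dL

Standard dose requires CrCl ≥ 70 mL/min.
Set (140 − 87) × 115.9 / (72 × SCr) = 70
SCr = (140 − 87) × 115.9 / (72 × 70) = 1.219 mg/dL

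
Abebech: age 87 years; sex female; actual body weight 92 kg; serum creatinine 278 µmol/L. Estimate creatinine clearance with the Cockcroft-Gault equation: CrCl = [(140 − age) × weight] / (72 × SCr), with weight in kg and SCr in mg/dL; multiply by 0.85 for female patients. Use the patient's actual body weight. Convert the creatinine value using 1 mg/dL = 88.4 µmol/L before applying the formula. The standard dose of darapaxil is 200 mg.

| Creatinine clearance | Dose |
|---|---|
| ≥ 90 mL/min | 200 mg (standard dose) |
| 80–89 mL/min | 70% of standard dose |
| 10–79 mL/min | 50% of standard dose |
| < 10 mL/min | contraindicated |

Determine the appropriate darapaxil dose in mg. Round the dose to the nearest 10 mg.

SCr = 278 / 88.4 = 3.145 mg/dL
CrCl = (140 − 87) × 92 / (72 × 3.145) × 0.85 = 4876.0 / 226.44 × 0.85 ≈ 18.3 mL/min
CrCl ≈ 18 mL/min → bracket 10–79 mL/min.
50% of 200 mg = 100 mg

100 mg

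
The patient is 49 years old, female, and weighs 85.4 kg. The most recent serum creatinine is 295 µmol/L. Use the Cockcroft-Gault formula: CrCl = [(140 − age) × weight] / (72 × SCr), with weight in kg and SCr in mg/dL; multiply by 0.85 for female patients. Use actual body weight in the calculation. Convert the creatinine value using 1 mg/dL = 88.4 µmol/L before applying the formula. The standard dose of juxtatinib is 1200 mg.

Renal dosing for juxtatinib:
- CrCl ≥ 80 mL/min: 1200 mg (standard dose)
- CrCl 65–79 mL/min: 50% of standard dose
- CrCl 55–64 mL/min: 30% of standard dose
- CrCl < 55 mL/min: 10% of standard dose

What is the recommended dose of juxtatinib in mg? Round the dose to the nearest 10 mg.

SCr = 295 / 88.4 = 3.337 mg/dL
CrCl = (140 − 49) × 85.4 / (72 × 3.337) × 0.85 = 7771.4 / 240.26 × 0.85 ≈ 27.5 mL/min
CrCl ≈ 27 mL/min → bracket < 55 mL/min.
10% of 1200 mg = 120 mg

120 mg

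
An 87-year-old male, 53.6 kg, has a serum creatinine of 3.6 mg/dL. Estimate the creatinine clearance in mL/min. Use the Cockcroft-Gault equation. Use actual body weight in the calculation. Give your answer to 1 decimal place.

11.0 mL/min

CrCl = (140 − 87) × 53.6 / (72 × 3.6) = 2840.8 / 259.20 ≈ 11.0 mL/min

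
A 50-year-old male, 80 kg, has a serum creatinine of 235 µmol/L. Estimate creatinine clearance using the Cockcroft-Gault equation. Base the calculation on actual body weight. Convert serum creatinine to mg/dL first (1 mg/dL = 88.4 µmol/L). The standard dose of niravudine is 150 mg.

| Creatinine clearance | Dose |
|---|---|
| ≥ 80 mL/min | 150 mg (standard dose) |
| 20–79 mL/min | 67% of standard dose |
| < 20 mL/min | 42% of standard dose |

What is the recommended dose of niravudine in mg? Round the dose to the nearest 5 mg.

SCr = 235 / 88.4 = 2.658 mg/dL
CrCl = (140 − 50) × 80 / (72 × 2.658) = 7200.0 / 191.38 ≈ 37.6 mL/min
CrCl ≈ 38 mL/min → bracket 20–79 mL/min.
67% of 150 mg = 100.5 mg → 100 mg

100 mg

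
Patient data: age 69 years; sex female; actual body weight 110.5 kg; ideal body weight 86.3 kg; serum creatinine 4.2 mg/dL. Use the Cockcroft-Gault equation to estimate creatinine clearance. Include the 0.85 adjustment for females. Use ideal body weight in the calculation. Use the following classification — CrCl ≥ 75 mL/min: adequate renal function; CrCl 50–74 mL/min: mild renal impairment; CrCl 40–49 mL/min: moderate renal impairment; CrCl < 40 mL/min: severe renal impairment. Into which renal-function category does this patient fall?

severe renal impairment

CrCl = (140 − 69) × 86.3 / (72 × 4.2) × 0.85 = 6127.3 / 302.40 × 0.85 ≈ 17.2 mL/min
17 mL/min falls in the 'severe renal impairment' range.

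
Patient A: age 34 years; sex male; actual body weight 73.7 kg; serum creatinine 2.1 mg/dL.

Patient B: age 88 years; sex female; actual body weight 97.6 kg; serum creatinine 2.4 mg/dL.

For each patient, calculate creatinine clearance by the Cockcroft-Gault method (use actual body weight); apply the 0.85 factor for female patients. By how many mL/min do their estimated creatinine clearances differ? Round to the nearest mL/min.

27 mL/min

Patient A: CrCl = (140 − 34) × 73.7 / (72 × 2.1) = 7812.2 / 151.20 ≈ 51.7 mL/min
Patient B: CrCl = (140 − 88) × 97.6 / (72 × 2.4) × 0.85 = 5075.2 / 172.80 × 0.85 ≈ 25.0 mL/min
|51.7 − 25.0| = 26.7 mL/min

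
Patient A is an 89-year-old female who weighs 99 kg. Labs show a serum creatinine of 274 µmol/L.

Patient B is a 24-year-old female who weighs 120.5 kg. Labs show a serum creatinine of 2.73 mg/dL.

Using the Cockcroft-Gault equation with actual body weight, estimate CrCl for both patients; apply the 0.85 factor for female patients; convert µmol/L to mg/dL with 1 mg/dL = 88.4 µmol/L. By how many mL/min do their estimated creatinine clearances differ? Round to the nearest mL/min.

Patient A: SCr = 274 / 88.4 = 3.1 mg/dL
Patient A: CrCl = (140 − 89) × 99 / (72 × 3.1) × 0.85 = 5049.0 / 223.20 × 0.85 ≈ 19.2 mL/min
Patient B: CrCl = (140 − 24) × 120.5 / (72 × 2.73) × 0.85 = 13978.0 / 196.56 × 0.85 ≈ 60.4 mL/min
|19.2 − 60.4| = 41.2 mL/min

41 mL/min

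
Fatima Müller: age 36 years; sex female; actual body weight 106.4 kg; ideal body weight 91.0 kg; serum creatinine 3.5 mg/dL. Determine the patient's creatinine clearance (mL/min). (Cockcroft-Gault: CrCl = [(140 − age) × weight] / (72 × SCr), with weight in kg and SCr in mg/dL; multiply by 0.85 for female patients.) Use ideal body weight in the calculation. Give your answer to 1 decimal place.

31.9 mL/min

CrCl = (140 − 36) × 91 / (72 × 3.5) × 0.85 = 9464.0 / 252.00 × 0.85 ≈ 31.9 mL/min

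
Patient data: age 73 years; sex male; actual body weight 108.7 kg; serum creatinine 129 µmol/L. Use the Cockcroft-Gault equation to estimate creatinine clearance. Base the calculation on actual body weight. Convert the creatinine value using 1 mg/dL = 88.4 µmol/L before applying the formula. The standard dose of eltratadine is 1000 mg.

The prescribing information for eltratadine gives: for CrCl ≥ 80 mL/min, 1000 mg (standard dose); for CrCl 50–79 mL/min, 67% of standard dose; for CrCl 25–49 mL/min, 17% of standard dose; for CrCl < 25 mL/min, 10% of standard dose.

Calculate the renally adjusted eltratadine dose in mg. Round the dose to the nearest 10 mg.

SCr = 129 / 88.4 = 1.459 mg/dL
CrCl = (140 − 73) × 108.7 / (72 × 1.459) = 7282.9 / 105.05 ≈ 69.3 mL/min
CrCl ≈ 69 mL/min → bracket 50–79 mL/min.
67% of 1000 mg = 670 mg

670 mg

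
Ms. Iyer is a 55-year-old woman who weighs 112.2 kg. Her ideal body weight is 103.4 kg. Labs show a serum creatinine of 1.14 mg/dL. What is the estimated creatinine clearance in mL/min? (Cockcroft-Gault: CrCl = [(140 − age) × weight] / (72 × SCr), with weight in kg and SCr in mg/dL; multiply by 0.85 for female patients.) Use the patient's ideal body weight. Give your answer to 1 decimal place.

CrCl = (140 − 55) × 103.4 / (72 × 1.14) × 0.85 = 8789.0 / 82.08 × 0.85 ≈ 91.0 mL/min

91.0 mL/min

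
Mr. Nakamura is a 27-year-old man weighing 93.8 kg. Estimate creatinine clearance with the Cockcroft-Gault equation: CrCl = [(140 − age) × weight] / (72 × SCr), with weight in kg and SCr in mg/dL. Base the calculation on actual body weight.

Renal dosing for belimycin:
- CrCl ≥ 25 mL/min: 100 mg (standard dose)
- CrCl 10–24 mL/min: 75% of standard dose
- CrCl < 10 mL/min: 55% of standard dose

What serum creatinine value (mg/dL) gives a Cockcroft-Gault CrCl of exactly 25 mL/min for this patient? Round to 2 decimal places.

5.89 mg/dL

Standard dose requires CrCl ≥ 25 mL/min.
Set (140 − 27) × 93.8 / (72 × SCr) = 25
SCr = (140 − 27) × 93.8 / (72 × 25) = 5.889 mg/dL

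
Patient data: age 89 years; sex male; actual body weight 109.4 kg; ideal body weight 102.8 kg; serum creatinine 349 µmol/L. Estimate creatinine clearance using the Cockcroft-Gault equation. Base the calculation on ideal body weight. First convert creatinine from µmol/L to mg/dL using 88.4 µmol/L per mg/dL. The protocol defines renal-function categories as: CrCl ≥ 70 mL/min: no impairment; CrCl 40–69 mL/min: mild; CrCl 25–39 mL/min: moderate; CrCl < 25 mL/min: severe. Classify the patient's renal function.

SCr = 349 / 88.4 = 3.948 mg/dL
CrCl = (140 − 89) × 102.8 / (72 × 3.948) = 5242.8 / 284.26 ≈ 18.4 mL/min
18 mL/min falls in the 'severe' range.

severe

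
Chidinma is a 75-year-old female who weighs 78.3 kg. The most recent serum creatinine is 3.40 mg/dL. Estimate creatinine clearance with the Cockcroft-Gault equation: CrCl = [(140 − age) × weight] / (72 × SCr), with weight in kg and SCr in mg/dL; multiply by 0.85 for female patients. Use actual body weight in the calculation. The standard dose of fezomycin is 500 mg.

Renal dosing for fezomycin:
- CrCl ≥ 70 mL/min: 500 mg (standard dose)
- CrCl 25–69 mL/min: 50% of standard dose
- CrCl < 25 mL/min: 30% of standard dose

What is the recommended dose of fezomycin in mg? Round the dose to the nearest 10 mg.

CrCl = (140 − 75) × 78.3 / (72 × 3.4) × 0.85 = 5089.5 / 244.80 × 0.85 ≈ 17.7 mL/min
CrCl ≈ 18 mL/min → bracket < 25 mL/min.
30% of 500 mg = 150 mg

150 mg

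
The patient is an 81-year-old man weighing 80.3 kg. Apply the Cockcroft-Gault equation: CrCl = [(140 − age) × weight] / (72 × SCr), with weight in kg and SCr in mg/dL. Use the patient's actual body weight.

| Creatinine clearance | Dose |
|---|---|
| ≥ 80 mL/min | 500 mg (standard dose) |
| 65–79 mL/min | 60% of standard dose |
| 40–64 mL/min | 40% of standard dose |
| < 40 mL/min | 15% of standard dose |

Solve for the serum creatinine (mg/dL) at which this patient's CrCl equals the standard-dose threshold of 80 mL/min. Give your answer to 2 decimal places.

0.82 mg/dL

Standard dose requires CrCl ≥ 80 mL/min.
Set (140 − 81) × 80.3 / (72 × SCr) = 80
SCr = (140 − 81) × 80.3 / (72 × 80) = 0.823 mg/dL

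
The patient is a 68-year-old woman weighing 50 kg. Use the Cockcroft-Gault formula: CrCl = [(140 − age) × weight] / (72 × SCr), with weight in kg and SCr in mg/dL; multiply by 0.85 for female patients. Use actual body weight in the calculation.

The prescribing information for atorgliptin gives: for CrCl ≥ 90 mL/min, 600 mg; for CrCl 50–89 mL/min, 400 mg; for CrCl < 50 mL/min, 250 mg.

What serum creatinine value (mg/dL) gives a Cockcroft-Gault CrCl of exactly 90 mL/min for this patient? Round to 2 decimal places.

Standard dose requires CrCl ≥ 90 mL/min.
Set (140 − 68) × 50 × 0.85 / (72 × SCr) = 90
SCr = (140 − 68) × 50 × 0.85 / (72 × 90) = 0.472 mg/dL

0.47 mg/dL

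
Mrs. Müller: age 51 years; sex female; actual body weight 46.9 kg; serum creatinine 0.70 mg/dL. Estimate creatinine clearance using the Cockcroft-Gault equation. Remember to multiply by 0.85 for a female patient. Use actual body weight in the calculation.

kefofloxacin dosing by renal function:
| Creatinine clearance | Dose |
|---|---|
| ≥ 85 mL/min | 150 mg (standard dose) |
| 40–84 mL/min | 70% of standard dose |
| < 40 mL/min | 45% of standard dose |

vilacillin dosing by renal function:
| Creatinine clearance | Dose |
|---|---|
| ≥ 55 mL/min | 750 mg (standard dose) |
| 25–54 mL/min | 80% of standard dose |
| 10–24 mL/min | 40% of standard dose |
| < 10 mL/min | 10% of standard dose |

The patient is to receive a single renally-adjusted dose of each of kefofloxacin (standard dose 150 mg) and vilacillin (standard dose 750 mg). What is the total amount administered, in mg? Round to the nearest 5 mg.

855 mg

CrCl = (140 − 51) × 46.9 / (72 × 0.7) × 0.85 = 4174.1 / 50.40 × 0.85 ≈ 70.4 mL/min
CrCl ≈ 70 mL/min.
kefofloxacin: 40–84 mL/min → 70% of 150 mg = 105 mg.
vilacillin: ≥ 55 mL/min → 100% of 750 mg = 750 mg.
Total = 105 + 750 = 855 mg.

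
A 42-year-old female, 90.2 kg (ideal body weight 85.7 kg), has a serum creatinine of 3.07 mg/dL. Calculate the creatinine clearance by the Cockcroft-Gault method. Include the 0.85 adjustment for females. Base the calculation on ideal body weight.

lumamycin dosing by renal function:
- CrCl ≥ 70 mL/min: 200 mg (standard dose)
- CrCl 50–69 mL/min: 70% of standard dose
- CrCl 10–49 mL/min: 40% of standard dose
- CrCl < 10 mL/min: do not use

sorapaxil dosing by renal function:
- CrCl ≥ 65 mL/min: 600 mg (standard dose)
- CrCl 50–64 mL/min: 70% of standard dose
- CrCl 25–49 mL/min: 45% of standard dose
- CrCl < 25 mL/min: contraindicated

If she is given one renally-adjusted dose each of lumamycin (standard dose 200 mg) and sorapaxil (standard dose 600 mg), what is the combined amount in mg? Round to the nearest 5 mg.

CrCl = (140 − 42) × 85.7 / (72 × 3.07) × 0.85 = 8398.6 / 221.04 × 0.85 ≈ 32.3 mL/min
CrCl ≈ 32 mL/min.
lumamycin: 10–49 mL/min → 40% of 200 mg = 80 mg.
sorapaxil: 25–49 mL/min → 45% of 600 mg = 270 mg.
Total = 80 + 270 = 350 mg.

350 mg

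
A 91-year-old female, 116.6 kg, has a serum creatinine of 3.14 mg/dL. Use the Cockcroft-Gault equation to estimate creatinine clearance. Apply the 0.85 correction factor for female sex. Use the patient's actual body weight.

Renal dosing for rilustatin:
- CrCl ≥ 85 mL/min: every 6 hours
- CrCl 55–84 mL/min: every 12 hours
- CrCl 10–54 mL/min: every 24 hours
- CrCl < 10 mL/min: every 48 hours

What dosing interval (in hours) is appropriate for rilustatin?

CrCl = (140 − 91) × 116.6 / (72 × 3.14) × 0.85 = 5713.4 / 226.08 × 0.85 ≈ 21.5 mL/min
CrCl ≈ 21 mL/min → bracket 10–54 mL/min → every 24 hours.

every 24 hours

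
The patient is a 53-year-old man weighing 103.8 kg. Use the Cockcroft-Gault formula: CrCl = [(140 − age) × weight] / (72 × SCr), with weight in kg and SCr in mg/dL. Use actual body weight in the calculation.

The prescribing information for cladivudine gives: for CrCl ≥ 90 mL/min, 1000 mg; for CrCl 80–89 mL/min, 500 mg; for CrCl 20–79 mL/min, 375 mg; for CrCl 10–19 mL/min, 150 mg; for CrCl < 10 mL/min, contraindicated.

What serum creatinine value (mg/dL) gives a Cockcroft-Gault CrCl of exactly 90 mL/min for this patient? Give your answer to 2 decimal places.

Standard dose requires CrCl ≥ 90 mL/min.
Set (140 − 53) × 103.8 / (72 × SCr) = 90
SCr = (140 − 53) × 103.8 / (72 × 90) = 1.394 mg/dL

1.39 mg/dL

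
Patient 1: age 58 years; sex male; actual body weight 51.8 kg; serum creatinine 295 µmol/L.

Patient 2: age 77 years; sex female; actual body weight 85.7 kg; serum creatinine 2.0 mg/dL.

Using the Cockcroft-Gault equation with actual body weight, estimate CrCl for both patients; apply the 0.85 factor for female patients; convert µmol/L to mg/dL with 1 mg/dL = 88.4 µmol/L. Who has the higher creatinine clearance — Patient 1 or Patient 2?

Patient 1: SCr = 295 / 88.4 = 3.337 mg/dL
Patient 1: CrCl = (140 − 58) × 51.8 / (72 × 3.337) = 4247.6 / 240.26 ≈ 17.7 mL/min
Patient 2: CrCl = (140 − 77) × 85.7 / (72 × 2) × 0.85 = 5399.1 / 144.00 × 0.85 ≈ 31.9 mL/min
17.7 vs 31.9 mL/min → Patient 2 is higher.

Patient 2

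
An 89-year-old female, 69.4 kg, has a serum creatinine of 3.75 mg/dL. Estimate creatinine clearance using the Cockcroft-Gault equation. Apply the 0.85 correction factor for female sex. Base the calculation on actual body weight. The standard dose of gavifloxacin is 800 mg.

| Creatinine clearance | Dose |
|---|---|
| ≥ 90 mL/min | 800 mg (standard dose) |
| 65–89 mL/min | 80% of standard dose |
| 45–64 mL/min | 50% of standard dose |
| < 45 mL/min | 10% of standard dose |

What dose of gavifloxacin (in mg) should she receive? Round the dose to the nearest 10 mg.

CrCl = (140 − 89) × 69.4 / (72 × 3.75) × 0.85 = 3539.4 / 270.00 × 0.85 ≈ 11.1 mL/min
CrCl ≈ 11 mL/min → bracket < 45 mL/min.
10% of 800 mg = 80 mg

80 mg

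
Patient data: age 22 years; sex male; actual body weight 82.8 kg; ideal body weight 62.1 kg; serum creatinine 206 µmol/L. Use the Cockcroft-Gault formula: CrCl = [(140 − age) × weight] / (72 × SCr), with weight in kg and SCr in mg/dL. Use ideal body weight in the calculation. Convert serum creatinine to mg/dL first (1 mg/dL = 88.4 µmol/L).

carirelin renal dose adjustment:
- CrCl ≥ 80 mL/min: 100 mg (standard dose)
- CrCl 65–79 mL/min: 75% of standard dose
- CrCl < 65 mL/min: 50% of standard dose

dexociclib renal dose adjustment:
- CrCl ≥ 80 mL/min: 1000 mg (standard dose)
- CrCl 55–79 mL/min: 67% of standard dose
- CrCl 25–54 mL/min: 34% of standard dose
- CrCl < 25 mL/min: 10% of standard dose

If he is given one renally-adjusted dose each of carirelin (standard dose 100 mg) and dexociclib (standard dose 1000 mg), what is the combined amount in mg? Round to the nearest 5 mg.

SCr = 206 / 88.4 = 2.33 mg/dL
CrCl = (140 − 22) × 62.1 / (72 × 2.33) = 7327.8 / 167.76 ≈ 43.7 mL/min
CrCl ≈ 44 mL/min.
carirelin: < 65 mL/min → 50% of 100 mg = 50 mg.
dexociclib: 25–54 mL/min → 34% of 1000 mg = 340 mg.
Total = 50 + 340 = 390 mg.

390 mg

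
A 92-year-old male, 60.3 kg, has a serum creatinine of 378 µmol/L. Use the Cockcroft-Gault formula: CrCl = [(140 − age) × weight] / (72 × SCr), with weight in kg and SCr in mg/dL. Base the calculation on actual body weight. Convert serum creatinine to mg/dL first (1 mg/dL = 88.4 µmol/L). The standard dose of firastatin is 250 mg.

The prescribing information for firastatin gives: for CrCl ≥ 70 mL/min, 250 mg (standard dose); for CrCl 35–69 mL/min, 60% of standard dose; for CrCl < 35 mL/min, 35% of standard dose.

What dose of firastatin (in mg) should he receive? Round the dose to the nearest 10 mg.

SCr = 378 / 88.4 = 4.276 mg/dL
CrCl = (140 − 92) × 60.3 / (72 × 4.276) = 2894.4 / 307.87 ≈ 9.4 mL/min
CrCl ≈ 9 mL/min → bracket < 35 mL/min.
35% of 250 mg = 87.5 mg → 90 mg

90 mg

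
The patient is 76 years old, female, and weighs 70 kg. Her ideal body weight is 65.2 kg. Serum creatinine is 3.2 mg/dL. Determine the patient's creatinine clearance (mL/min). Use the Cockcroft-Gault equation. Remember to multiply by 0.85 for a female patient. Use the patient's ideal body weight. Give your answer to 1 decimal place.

CrCl = (140 − 76) × 65.2 / (72 × 3.2) × 0.85 = 4172.8 / 230.40 × 0.85 ≈ 15.4 mL/min

15.4 mL/min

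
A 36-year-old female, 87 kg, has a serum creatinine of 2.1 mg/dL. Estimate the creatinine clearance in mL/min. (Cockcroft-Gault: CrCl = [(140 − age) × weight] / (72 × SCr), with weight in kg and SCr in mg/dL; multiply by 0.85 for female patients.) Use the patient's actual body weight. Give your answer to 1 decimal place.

50.9 mL/min

CrCl = (140 − 36) × 87 / (72 × 2.1) × 0.85 = 9048.0 / 151.20 × 0.85 ≈ 50.9 mL/min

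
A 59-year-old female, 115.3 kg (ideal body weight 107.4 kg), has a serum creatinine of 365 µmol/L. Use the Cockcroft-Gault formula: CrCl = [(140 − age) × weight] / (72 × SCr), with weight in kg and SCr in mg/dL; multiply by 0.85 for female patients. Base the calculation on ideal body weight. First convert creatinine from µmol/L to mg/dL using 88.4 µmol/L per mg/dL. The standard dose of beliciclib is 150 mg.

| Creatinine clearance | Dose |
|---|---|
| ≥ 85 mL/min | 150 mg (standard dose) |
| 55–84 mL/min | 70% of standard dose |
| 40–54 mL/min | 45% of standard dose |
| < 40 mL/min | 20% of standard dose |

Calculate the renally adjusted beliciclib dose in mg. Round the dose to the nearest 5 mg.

SCr = 365 / 88.4 = 4.129 mg/dL
CrCl = (140 − 59) × 107.4 / (72 × 4.129) × 0.85 = 8699.4 / 297.29 × 0.85 ≈ 24.9 mL/min
CrCl ≈ 25 mL/min → bracket < 40 mL/min.
20% of 150 mg = 30 mg

30 mg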